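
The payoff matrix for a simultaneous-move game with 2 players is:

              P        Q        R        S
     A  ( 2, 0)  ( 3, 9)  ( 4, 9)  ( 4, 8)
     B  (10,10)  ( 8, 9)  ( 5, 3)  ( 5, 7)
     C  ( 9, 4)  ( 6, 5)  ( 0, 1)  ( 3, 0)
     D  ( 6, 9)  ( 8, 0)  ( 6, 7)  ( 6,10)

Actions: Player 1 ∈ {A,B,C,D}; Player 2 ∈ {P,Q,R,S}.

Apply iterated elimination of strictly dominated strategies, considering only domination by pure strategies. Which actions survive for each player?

P1 drop A (B beats it: P:10>2 Q:8>3 R:5>4 S:5>4)
P1 drop C (B beats it: P:10>9 Q:8>6 R:5>0 S:5>3)
P2 drop Q (P beats it: B:10>9 D:9>0)
P2 drop R (P beats it: B:10>3 D:9>7)
P1→{B,D} P2→{P,S}

Remaining: P1:{B,D} P2:{P,S}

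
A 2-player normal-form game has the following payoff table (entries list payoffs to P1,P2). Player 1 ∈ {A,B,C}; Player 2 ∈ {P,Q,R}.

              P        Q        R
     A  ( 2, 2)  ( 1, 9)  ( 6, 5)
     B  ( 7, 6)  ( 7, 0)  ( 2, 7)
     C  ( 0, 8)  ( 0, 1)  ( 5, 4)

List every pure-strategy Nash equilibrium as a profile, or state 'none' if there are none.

PSNE: ∅

(A,P): not NE [P1→B gives 7>2; P2→Q gives 9>2]
(A,Q): not NE [P1→B gives 7>1]
(A,R): not NE [P2→Q gives 9>5]
(B,P): not NE [P2→R gives 7>6]
(B,Q): not NE [P2→R gives 7>0]
(B,R): not NE [P1→A gives 6>2]
(C,P): not NE [P1→B gives 7>0]
(C,Q): not NE [P1→B gives 7>0; P2→P gives 8>1]
(C,R): not NE [P1→A gives 6>5; P2→P gives 8>4]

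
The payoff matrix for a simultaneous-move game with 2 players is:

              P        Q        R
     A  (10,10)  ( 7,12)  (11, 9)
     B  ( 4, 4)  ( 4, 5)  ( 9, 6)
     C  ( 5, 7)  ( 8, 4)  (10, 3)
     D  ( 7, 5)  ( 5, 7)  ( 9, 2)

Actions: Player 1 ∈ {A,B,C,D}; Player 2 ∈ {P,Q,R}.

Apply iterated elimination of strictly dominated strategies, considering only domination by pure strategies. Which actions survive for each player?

P1 drop B (A beats it: P:10>4 Q:7>4 R:11>9)
P1 drop D (A beats it: P:10>7 Q:7>5 R:11>9)
P2 drop R (P beats it: A:10>9 C:7>3)
P1→{A,C} P2→{P,Q}

Remaining: P1:{A,C} P2:{P,Q}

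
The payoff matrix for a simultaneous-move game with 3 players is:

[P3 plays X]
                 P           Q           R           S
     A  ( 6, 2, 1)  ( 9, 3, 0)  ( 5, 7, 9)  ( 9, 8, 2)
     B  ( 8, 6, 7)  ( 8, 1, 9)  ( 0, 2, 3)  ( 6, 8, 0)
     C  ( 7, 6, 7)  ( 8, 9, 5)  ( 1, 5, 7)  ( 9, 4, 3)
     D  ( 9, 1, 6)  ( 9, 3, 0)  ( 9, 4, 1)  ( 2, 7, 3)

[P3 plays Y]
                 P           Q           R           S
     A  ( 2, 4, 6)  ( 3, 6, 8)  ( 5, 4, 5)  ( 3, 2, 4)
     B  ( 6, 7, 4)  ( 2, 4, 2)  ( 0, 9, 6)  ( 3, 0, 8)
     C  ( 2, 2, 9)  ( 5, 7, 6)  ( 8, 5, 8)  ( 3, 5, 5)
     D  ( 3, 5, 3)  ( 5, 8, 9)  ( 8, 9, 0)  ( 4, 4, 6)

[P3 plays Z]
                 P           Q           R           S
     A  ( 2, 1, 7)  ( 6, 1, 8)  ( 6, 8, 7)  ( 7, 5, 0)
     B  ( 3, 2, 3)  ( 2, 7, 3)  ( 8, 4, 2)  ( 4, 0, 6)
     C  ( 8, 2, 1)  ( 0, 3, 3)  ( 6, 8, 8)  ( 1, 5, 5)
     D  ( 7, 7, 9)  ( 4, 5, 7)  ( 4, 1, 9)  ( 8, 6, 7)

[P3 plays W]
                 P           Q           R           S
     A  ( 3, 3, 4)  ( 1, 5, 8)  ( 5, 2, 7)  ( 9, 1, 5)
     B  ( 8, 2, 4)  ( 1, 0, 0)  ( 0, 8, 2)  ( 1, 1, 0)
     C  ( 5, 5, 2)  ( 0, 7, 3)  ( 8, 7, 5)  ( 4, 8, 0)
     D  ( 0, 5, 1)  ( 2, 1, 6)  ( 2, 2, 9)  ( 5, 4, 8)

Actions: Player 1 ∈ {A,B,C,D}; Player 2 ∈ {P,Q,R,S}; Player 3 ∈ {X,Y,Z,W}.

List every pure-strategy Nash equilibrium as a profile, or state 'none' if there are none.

Nash profiles: (C,Q,Y)

(A,P,X): not NE [P1→D gives 9>6; P2→S gives 8>2; P3→Z gives 7>1]
(A,P,Y): not NE [P1→B gives 6>2; P2→Q gives 6>4; P3→Z gives 7>6]
(A,P,Z): not NE [P1→C gives 8>2; P2→R gives 8>1]
(A,P,W): not NE [P1→B gives 8>3; P2→Q gives 5>3; P3→Z gives 7>4]
(A,Q,X): not NE [P2→S gives 8>3; P3→W gives 8>0]
(A,Q,Y): not NE [P1→D gives 5>3]
(A,Q,Z): not NE [P2→R gives 8>1]
(A,Q,W): not NE [P1→D gives 2>1]
(A,R,X): not NE [P1→D gives 9>5; P2→S gives 8>7]
(A,R,Y): not NE [P1→D gives 8>5; P2→Q gives 6>4; P3→X gives 9>5]
(A,R,Z): not NE [P1→B gives 8>6; P3→X gives 9>7]
(A,R,W): not NE [P1→C gives 8>5; P2→Q gives 5>2; P3→X gives 9>7]
(A,S,X): not NE [P3→W gives 5>2]
(A,S,Y): not NE [P1→D gives 4>3; P2→Q gives 6>2; P3→W gives 5>4]
(A,S,Z): not NE [P1→D gives 8>7; P2→R gives 8>5; P3→W gives 5>0]
(A,S,W): not NE [P2→Q gives 5>1]
(B,P,X): not NE [P1→D gives 9>8; P2→S gives 8>6]
(B,P,Y): not NE [P2→R gives 9>7; P3→X gives 7>4]
(B,P,Z): not NE [P1→C gives 8>3; P2→Q gives 7>2; P3→X gives 7>3]
(B,P,W): not NE [P2→R gives 8>2; P3→X gives 7>4]
(B,Q,X): not NE [P1→D gives 9>8; P2→S gives 8>1]
(B,Q,Y): not NE [P1→D gives 5>2; P2→R gives 9>4; P3→X gives 9>2]
(B,Q,Z): not NE [P1→A gives 6>2; P3→X gives 9>3]
(B,Q,W): not NE [P1→D gives 2>1; P2→R gives 8>0; P3→X gives 9>0]
(B,R,X): not NE [P1→D gives 9>0; P2→S gives 8>2; P3→Y gives 6>3]
(B,R,Y): not NE [P1→D gives 8>0]
(B,R,Z): not NE [P2→Q gives 7>4; P3→Y gives 6>2]
(B,R,W): not NE [P1→C gives 8>0; P3→Y gives 6>2]
(B,S,X): not NE [P1→C gives 9>6; P3→Y gives 8>0]
(B,S,Y): not NE [P1→D gives 4>3; P2→R gives 9>0]
(B,S,Z): not NE [P1→D gives 8>4; P2→Q gives 7>0; P3→Y gives 8>6]
(B,S,W): not NE [P1→A gives 9>1; P2→R gives 8>1; P3→Y gives 8>0]
(C,P,X): not NE [P1→D gives 9>7; P2→Q gives 9>6; P3→Y gives 9>7]
(C,P,Y): not NE [P1→B gives 6>2; P2→Q gives 7>2]
(C,P,Z): not NE [P2→R gives 8>2; P3→Y gives 9>1]
(C,P,W): not NE [P1→B gives 8>5; P2→S gives 8>5; P3→Y gives 9>2]
(C,Q,X): not NE [P1→D gives 9>8; P3→Y gives 6>5]
(C,Q,Y): NE
(C,Q,Z): not NE [P1→A gives 6>0; P2→R gives 8>3; P3→Y gives 6>3]
(C,Q,W): not NE [P1→D gives 2>0; P2→S gives 8>7; P3→Y gives 6>3]
(C,R,X): not NE [P1→D gives 9>1; P2→Q gives 9>5; P3→Z gives 8>7]
(C,R,Y): not NE [P2→Q gives 7>5]
(C,R,Z): not NE [P1→B gives 8>6]
(C,R,W): not NE [P2→S gives 8>7; P3→Z gives 8>5]
(C,S,X): not NE [P2→Q gives 9>4; P3→Z gives 5>3]
(C,S,Y): not NE [P1→D gives 4>3; P2→Q gives 7>5]
(C,S,Z): not NE [P1→D gives 8>1; P2→R gives 8>5]
(C,S,W): not NE [P1→A gives 9>4; P3→Z gives 5>0]
(D,P,X): not NE [P2→S gives 7>1; P3→Z gives 9>6]
(D,P,Y): not NE [P1→B gives 6>3; P2→R gives 9>5; P3→Z gives 9>3]
(D,P,Z): not NE [P1→C gives 8>7]
(D,P,W): not NE [P1→B gives 8>0; P3→Z gives 9>1]
(D,Q,X): not NE [P2→S gives 7>3; P3→Y gives 9>0]
(D,Q,Y): not NE [P2→R gives 9>8]
(D,Q,Z): not NE [P1→A gives 6>4; P2→P gives 7>5; P3→Y gives 9>7]
(D,Q,W): not NE [P2→P gives 5>1; P3→Y gives 9>6]
(D,R,X): not NE [P2→S gives 7>4; P3→W gives 9>1]
(D,R,Y): not NE [P3→W gives 9>0]
(D,R,Z): not NE [P1→B gives 8>4; P2→P gives 7>1]
(D,R,W): not NE [P1→C gives 8>2; P2→P gives 5>2]
(D,S,X): not NE [P1→C gives 9>2; P3→W gives 8>3]
(D,S,Y): not NE [P2→R gives 9>4; P3→W gives 8>6]
(D,S,Z): not NE [P2→P gives 7>6; P3→W gives 8>7]
(D,S,W): not NE [P1→A gives 9>5; P2→P gives 5>4]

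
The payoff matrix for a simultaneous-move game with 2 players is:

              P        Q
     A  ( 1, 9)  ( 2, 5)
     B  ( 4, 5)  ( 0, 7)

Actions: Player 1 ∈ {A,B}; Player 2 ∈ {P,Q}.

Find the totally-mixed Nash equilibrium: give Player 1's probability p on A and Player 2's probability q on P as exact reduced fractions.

P1 indiff ⇒ q·1+(1-q)·2 = q·4+(1-q)·0 ⇒ q(-3) = (1-q)(-2) ⇒ q = 2/5
P2 indiff ⇒ p·9+(1-p)·5 = p·5+(1-p)·7 ⇒ p(4) = (1-p)(2) ⇒ p = 1/3

P1 mixes 1/3 on A; P2 mixes 2/5 on P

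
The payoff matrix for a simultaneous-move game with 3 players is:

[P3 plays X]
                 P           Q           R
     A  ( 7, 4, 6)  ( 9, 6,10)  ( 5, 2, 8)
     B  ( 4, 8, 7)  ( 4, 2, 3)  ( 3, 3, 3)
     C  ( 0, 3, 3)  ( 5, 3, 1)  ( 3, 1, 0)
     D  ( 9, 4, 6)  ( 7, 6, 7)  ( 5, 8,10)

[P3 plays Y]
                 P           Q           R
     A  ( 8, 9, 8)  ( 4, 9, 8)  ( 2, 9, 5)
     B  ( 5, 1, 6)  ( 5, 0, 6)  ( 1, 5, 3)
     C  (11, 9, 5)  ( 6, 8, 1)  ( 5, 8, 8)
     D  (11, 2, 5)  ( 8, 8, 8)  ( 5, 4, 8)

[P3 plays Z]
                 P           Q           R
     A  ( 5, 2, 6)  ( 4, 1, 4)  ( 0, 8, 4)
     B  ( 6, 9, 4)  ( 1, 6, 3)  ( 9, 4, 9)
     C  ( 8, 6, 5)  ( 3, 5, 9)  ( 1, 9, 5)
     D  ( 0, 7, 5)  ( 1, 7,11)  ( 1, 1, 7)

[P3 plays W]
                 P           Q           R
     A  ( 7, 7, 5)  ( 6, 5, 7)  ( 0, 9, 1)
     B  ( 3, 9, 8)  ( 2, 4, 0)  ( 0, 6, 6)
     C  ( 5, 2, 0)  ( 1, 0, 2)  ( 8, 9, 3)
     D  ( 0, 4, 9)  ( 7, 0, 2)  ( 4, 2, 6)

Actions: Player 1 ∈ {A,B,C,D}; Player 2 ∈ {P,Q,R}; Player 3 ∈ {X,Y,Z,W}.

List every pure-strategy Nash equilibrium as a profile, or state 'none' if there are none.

NE set: (A,Q,X), (C,P,Y), (D,R,X)

(A,P,X): not NE [P1→D gives 9>7; P2→Q gives 6>4; P3→Y gives 8>6]
(A,P,Y): not NE [P1→D gives 11>8]
(A,P,Z): not NE [P1→C gives 8>5; P2→R gives 8>2; P3→Y gives 8>6]
(A,P,W): not NE [P2→R gives 9>7; P3→Y gives 8>5]
(A,Q,X): NE
(A,Q,Y): not NE [P1→D gives 8>4; P3→X gives 10>8]
(A,Q,Z): not NE [P2→R gives 8>1; P3→X gives 10>4]
(A,Q,W): not NE [P1→D gives 7>6; P2→R gives 9>5; P3→X gives 10>7]
(A,R,X): not NE [P2→Q gives 6>2]
(A,R,Y): not NE [P1→D gives 5>2; P3→X gives 8>5]
(A,R,Z): not NE [P1→B gives 9>0; P3→X gives 8>4]
(A,R,W): not NE [P1→C gives 8>0; P3→X gives 8>1]
(B,P,X): not NE [P1→D gives 9>4; P3→W gives 8>7]
(B,P,Y): not NE [P1→D gives 11>5; P2→R gives 5>1; P3→W gives 8>6]
(B,P,Z): not NE [P1→C gives 8>6; P3→W gives 8>4]
(B,P,W): not NE [P1→A gives 7>3]
(B,Q,X): not NE [P1→A gives 9>4; P2→P gives 8>2; P3→Y gives 6>3]
(B,Q,Y): not NE [P1→D gives 8>5; P2→R gives 5>0]
(B,Q,Z): not NE [P1→A gives 4>1; P2→P gives 9>6; P3→Y gives 6>3]
(B,Q,W): not NE [P1→D gives 7>2; P2→P gives 9>4; P3→Y gives 6>0]
(B,R,X): not NE [P1→D gives 5>3; P2→P gives 8>3; P3→Z gives 9>3]
(B,R,Y): not NE [P1→D gives 5>1; P3→Z gives 9>3]
(B,R,Z): not NE [P2→P gives 9>4]
(B,R,W): not NE [P1→C gives 8>0; P2→P gives 9>6; P3→Z gives 9>6]
(C,P,X): not NE [P1→D gives 9>0; P3→Z gives 5>3]
(C,P,Y): NE
(C,P,Z): not NE [P2→R gives 9>6]
(C,P,W): not NE [P1→A gives 7>5; P2→R gives 9>2; P3→Z gives 5>0]
(C,Q,X): not NE [P1→A gives 9>5; P3→Z gives 9>1]
(C,Q,Y): not NE [P1→D gives 8>6; P2→P gives 9>8; P3→Z gives 9>1]
(C,Q,Z): not NE [P1→A gives 4>3; P2→R gives 9>5]
(C,Q,W): not NE [P1→D gives 7>1; P2→R gives 9>0; P3→Z gives 9>2]
(C,R,X): not NE [P1→D gives 5>3; P2→Q gives 3>1; P3→Y gives 8>0]
(C,R,Y): not NE [P2→P gives 9>8]
(C,R,Z): not NE [P1→B gives 9>1; P3→Y gives 8>5]
(C,R,W): not NE [P3→Y gives 8>3]
(D,P,X): not NE [P2→R gives 8>4; P3→W gives 9>6]
(D,P,Y): not NE [P2→Q gives 8>2; P3→W gives 9>5]
(D,P,Z): not NE [P1→C gives 8>0; P3→W gives 9>5]
(D,P,W): not NE [P1→A gives 7>0]
(D,Q,X): not NE [P1→A gives 9>7; P2→R gives 8>6; P3→Z gives 11>7]
(D,Q,Y): not NE [P3→Z gives 11>8]
(D,Q,Z): not NE [P1→A gives 4>1]
(D,Q,W): not NE [P2→P gives 4>0; P3→Z gives 11>2]
(D,R,X): NE
(D,R,Y): not NE [P2→Q gives 8>4; P3→X gives 10>8]
(D,R,Z): not NE [P1→B gives 9>1; P2→Q gives 7>1; P3→X gives 10>7]
(D,R,W): not NE [P1→C gives 8>4; P2→P gives 4>2; P3→X gives 10>6]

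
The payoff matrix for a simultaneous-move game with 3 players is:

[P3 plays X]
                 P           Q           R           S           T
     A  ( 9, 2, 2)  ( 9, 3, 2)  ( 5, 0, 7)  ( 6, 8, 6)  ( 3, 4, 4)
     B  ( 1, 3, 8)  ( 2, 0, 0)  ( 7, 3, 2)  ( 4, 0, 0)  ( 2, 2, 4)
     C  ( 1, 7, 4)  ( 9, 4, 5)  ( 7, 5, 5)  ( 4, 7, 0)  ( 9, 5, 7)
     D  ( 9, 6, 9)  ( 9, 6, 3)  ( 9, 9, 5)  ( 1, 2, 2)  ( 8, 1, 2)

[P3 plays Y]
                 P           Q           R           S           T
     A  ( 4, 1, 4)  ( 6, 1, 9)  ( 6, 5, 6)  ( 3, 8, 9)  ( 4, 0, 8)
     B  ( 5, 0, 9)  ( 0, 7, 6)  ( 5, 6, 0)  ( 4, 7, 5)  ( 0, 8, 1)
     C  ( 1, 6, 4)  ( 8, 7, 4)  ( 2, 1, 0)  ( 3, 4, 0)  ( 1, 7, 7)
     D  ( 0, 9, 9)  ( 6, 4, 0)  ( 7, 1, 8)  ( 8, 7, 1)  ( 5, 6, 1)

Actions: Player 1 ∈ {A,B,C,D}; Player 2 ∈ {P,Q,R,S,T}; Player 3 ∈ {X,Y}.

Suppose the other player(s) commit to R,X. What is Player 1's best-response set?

u_1(A vs R,X) = 5
u_1(B vs R,X) = 7
u_1(C vs R,X) = 7
u_1(D vs R,X) = 9
max payoff 9 at {D}

argmax u_1 = {D}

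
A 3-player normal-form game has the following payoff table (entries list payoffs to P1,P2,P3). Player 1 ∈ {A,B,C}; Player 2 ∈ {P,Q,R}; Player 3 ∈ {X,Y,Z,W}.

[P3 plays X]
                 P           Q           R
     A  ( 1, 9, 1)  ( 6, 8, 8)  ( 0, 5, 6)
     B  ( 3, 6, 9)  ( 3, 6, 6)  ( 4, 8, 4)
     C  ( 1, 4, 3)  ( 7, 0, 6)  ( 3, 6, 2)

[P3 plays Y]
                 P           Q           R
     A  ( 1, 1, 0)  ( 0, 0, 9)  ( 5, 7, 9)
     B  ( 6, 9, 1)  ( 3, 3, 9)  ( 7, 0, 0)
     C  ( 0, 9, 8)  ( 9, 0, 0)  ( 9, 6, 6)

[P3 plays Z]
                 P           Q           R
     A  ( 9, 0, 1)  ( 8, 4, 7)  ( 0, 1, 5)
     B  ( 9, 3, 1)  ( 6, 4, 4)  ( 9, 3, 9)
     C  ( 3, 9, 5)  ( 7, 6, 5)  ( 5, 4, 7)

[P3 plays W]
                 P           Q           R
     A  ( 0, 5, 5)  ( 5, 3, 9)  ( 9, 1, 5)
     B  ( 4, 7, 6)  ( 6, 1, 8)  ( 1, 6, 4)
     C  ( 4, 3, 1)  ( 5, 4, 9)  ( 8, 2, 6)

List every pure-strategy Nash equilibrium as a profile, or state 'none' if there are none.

No pure NE.

(A,P,X): not NE [P1→B gives 3>1; P3→W gives 5>1]
(A,P,Y): not NE [P1→B gives 6>1; P2→R gives 7>1; P3→W gives 5>0]
(A,P,Z): not NE [P2→Q gives 4>0; P3→W gives 5>1]
(A,P,W): not NE [P1→C gives 4>0]
(A,Q,X): not NE [P1→C gives 7>6; P2→P gives 9>8; P3→W gives 9>8]
(A,Q,Y): not NE [P1→C gives 9>0; P2→R gives 7>0]
(A,Q,Z): not NE [P3→W gives 9>7]
(A,Q,W): not NE [P1→B gives 6>5; P2→P gives 5>3]
(A,R,X): not NE [P1→B gives 4>0; P2→P gives 9>5; P3→Y gives 9>6]
(A,R,Y): not NE [P1→C gives 9>5]
(A,R,Z): not NE [P1→B gives 9>0; P2→Q gives 4>1; P3→Y gives 9>5]
(A,R,W): not NE [P2→P gives 5>1; P3→Y gives 9>5]
(B,P,X): not NE [P2→R gives 8>6]
(B,P,Y): not NE [P3→X gives 9>1]
(B,P,Z): not NE [P2→Q gives 4>3; P3→X gives 9>1]
(B,P,W): not NE [P3→X gives 9>6]
(B,Q,X): not NE [P1→C gives 7>3; P2→R gives 8>6; P3→Y gives 9>6]
(B,Q,Y): not NE [P1→C gives 9>3; P2→P gives 9>3]
(B,Q,Z): not NE [P1→A gives 8>6; P3→Y gives 9>4]
(B,Q,W): not NE [P2→P gives 7>1; P3→Y gives 9>8]
(B,R,X): not NE [P3→Z gives 9>4]
(B,R,Y): not NE [P1→C gives 9>7; P2→P gives 9>0; P3→Z gives 9>0]
(B,R,Z): not NE [P2→Q gives 4>3]
(B,R,W): not NE [P1→A gives 9>1; P2→P gives 7>6; P3→Z gives 9>4]
(C,P,X): not NE [P1→B gives 3>1; P2→R gives 6>4; P3→Y gives 8>3]
(C,P,Y): not NE [P1→B gives 6>0]
(C,P,Z): not NE [P1→B gives 9>3; P3→Y gives 8>5]
(C,P,W): not NE [P2→Q gives 4>3; P3→Y gives 8>1]
(C,Q,X): not NE [P2→R gives 6>0; P3→W gives 9>6]
(C,Q,Y): not NE [P2→P gives 9>0; P3→W gives 9>0]
(C,Q,Z): not NE [P1→A gives 8>7; P2→P gives 9>6; P3→W gives 9>5]
(C,Q,W): not NE [P1→B gives 6>5]
(C,R,X): not NE [P1→B gives 4>3; P3→Z gives 7>2]
(C,R,Y): not NE [P2→P gives 9>6; P3→Z gives 7>6]
(C,R,Z): not NE [P1→B gives 9>5; P2→P gives 9>4]
(C,R,W): not NE [P1→A gives 9>8; P2→Q gives 4>2; P3→Z gives 7>6]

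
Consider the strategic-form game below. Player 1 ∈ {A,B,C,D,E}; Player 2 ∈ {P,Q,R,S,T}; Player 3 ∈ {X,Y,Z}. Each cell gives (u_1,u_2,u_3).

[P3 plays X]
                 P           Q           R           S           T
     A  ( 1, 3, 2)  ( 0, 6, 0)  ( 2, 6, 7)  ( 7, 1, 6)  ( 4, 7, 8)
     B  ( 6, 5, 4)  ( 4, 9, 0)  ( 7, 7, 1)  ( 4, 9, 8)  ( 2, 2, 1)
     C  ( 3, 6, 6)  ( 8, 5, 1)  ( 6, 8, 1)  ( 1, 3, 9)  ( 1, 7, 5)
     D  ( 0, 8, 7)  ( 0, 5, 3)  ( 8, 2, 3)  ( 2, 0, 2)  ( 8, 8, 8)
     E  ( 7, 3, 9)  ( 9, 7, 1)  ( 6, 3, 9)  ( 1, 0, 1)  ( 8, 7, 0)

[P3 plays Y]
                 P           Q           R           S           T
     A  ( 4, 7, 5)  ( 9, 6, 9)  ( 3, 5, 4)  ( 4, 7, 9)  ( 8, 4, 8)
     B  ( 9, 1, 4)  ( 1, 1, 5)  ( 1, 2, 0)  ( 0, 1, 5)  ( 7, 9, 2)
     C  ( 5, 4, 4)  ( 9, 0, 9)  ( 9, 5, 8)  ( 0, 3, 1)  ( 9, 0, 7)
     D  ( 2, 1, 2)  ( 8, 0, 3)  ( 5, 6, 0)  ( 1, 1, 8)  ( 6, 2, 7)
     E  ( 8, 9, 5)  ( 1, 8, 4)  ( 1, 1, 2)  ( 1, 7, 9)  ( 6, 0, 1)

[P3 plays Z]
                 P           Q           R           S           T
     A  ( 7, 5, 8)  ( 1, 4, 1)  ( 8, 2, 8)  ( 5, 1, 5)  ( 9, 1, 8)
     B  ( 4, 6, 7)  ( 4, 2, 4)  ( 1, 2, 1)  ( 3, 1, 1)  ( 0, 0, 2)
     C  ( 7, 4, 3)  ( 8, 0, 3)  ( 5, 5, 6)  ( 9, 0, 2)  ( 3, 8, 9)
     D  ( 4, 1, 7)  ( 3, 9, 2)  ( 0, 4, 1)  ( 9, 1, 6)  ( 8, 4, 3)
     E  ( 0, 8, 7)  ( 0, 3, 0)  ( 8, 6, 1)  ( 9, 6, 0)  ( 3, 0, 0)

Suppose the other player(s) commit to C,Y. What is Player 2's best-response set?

argmax u_2 = {R}

u_2(P vs C,Y) = 4
u_2(Q vs C,Y) = 0
u_2(R vs C,Y) = 5
u_2(S vs C,Y) = 3
u_2(T vs C,Y) = 0
max payoff 5 at {R}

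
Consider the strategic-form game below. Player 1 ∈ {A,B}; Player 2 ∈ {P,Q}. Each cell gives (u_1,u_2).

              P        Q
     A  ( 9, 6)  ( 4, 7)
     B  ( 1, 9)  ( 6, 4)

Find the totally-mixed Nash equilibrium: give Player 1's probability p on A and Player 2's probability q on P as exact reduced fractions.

P1 indiff ⇒ q·9+(1-q)·4 = q·1+(1-q)·6 ⇒ q(8) = (1-q)(2) ⇒ q = 1/5
P2 indiff ⇒ p·6+(1-p)·9 = p·7+(1-p)·4 ⇒ p(-1) = (1-p)(-5) ⇒ p = 5/6

P1 mixes 5/6 on A; P2 mixes 1/5 on P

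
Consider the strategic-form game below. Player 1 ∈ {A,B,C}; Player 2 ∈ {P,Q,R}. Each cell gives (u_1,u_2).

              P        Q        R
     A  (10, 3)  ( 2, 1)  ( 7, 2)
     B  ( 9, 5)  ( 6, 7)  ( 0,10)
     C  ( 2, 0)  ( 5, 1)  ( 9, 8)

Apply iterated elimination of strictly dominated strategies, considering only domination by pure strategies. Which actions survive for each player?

IESDS → P1:{A,C} P2:{P,R}

P2 drop Q (R beats it: A:2>1 B:10>7 C:8>1)
P1 drop B (A beats it: P:10>9 R:7>0)
P1→{A,C} P2→{P,R}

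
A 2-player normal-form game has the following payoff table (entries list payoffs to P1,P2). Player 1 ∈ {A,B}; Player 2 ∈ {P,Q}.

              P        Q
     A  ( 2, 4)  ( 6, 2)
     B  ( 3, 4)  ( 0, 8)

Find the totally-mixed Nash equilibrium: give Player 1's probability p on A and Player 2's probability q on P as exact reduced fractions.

P1 indiff ⇒ q·2+(1-q)·6 = q·3+(1-q)·0 ⇒ q(-1) = (1-q)(-6) ⇒ q = 6/7
P2 indiff ⇒ p·4+(1-p)·4 = p·2+(1-p)·8 ⇒ p(2) = (1-p)(4) ⇒ p = 2/3

(p,q) = (2/3, 6/7)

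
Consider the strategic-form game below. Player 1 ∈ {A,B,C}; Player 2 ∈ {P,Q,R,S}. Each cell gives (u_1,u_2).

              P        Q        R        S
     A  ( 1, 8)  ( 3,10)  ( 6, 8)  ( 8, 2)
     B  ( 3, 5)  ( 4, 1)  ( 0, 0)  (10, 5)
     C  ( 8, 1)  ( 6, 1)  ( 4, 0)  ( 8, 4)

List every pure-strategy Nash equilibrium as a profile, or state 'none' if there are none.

NE set: (B,S)

(A,P): not NE [P1→C gives 8>1; P2→Q gives 10>8]
(A,Q): not NE [P1→C gives 6>3]
(A,R): not NE [P2→Q gives 10>8]
(A,S): not NE [P1→B gives 10>8; P2→Q gives 10>2]
(B,P): not NE [P1→C gives 8>3]
(B,Q): not NE [P1→C gives 6>4; P2→S gives 5>1]
(B,R): not NE [P1→A gives 6>0; P2→S gives 5>0]
(B,S): NE
(C,P): not NE [P2→S gives 4>1]
(C,Q): not NE [P2→S gives 4>1]
(C,R): not NE [P1→A gives 6>4; P2→S gives 4>0]
(C,S): not NE [P1→B gives 10>8]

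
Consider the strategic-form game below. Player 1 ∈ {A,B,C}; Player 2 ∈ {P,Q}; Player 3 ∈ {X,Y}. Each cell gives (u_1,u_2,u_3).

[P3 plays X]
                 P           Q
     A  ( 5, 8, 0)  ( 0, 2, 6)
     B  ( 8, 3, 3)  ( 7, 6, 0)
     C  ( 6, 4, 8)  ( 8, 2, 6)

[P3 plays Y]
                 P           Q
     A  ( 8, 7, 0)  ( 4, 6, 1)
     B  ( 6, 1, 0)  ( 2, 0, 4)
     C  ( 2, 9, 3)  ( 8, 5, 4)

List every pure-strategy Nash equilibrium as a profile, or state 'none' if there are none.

NE set: (A,P,Y)

(A,P,X): not NE [P1→B gives 8>5]
(A,P,Y): NE
(A,Q,X): not NE [P1→C gives 8>0; P2→P gives 8>2]
(A,Q,Y): not NE [P1→C gives 8>4; P2→P gives 7>6; P3→X gives 6>1]
(B,P,X): not NE [P2→Q gives 6>3]
(B,P,Y): not NE [P1→A gives 8>6; P3→X gives 3>0]
(B,Q,X): not NE [P1→C gives 8>7; P3→Y gives 4>0]
(B,Q,Y): not NE [P1→C gives 8>2; P2→P gives 1>0]
(C,P,X): not NE [P1→B gives 8>6]
(C,P,Y): not NE [P1→A gives 8>2; P3→X gives 8>3]
(C,Q,X): not NE [P2→P gives 4>2]
(C,Q,Y): not NE [P2→P gives 9>5; P3→X gives 6>4]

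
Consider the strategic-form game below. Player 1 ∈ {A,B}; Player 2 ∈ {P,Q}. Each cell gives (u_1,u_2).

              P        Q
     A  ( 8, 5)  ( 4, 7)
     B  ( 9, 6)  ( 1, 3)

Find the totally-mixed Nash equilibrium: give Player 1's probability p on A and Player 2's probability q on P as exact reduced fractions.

P1 mixes 3/5 on A; P2 mixes 3/4 on P

P1 indiff ⇒ q·8+(1-q)·4 = q·9+(1-q)·1 ⇒ q(-1) = (1-q)(-3) ⇒ q = 3/4
P2 indiff ⇒ p·5+(1-p)·6 = p·7+(1-p)·3 ⇒ p(-2) = (1-p)(-3) ⇒ p = 3/5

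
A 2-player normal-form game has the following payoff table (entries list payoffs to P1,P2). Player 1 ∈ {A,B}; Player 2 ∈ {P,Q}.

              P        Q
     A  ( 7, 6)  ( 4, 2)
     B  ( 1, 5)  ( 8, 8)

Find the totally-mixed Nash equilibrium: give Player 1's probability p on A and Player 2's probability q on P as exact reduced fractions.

P1 indiff ⇒ q·7+(1-q)·4 = q·1+(1-q)·8 ⇒ q(6) = (1-q)(4) ⇒ q = 2/5
P2 indiff ⇒ p·6+(1-p)·5 = p·2+(1-p)·8 ⇒ p(4) = (1-p)(3) ⇒ p = 3/7

(p,q) = (3/7, 2/5)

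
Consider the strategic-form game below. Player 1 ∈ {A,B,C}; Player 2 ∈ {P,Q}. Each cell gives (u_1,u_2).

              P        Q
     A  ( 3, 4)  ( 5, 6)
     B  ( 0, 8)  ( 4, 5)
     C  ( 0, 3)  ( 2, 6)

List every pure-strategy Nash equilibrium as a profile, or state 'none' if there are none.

Nash profiles: (A,Q)

(A,P): not NE [P2→Q gives 6>4]
(A,Q): NE
(B,P): not NE [P1→A gives 3>0]
(B,Q): not NE [P1→A gives 5>4; P2→P gives 8>5]
(C,P): not NE [P1→A gives 3>0; P2→Q gives 6>3]
(C,Q): not NE [P1→A gives 5>2]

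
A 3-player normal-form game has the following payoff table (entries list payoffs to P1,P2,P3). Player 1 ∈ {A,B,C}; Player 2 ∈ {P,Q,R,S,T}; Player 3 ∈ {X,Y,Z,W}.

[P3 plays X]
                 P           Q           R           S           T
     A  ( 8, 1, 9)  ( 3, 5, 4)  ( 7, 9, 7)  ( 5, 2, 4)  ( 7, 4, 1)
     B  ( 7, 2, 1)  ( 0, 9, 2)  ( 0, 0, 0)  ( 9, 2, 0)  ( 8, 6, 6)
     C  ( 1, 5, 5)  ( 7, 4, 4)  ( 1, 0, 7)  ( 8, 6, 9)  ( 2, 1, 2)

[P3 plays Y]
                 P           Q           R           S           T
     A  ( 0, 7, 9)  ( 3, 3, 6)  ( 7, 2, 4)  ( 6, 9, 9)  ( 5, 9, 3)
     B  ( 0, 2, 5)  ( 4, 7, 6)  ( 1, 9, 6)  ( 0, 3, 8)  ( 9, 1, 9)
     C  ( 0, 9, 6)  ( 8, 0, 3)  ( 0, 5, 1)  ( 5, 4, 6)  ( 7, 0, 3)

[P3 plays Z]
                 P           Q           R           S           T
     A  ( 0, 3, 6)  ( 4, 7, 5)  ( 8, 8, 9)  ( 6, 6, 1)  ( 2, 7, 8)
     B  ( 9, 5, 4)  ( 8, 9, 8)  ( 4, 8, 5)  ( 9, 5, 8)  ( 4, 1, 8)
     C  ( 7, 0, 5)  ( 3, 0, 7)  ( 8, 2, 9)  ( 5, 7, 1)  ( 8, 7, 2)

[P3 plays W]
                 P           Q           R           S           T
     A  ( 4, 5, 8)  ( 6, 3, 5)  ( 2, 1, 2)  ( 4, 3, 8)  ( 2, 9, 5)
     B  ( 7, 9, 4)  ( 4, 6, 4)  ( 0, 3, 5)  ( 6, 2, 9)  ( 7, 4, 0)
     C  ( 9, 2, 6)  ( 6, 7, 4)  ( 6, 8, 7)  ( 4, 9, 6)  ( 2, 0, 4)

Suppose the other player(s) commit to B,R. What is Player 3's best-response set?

u_3(X vs B,R) = 0
u_3(Y vs B,R) = 6
u_3(Z vs B,R) = 5
u_3(W vs B,R) = 5
max payoff 6 at {Y}

P3 best: {Y}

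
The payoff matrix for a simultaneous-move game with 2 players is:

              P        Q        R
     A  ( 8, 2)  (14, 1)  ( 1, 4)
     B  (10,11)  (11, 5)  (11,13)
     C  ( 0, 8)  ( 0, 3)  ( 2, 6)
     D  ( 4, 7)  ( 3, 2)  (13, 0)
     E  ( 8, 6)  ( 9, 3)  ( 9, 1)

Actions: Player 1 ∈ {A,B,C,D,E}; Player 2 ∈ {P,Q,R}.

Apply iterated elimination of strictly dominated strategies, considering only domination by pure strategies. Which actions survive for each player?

Remaining: P1:{B,D} P2:{P,R}

P1 drop C (B beats it: P:10>0 Q:11>0 R:11>2)
P1 drop E (B beats it: P:10>8 Q:11>9 R:11>9)
P2 drop Q (P beats it: A:2>1 B:11>5 D:7>2)
P1 drop A (B beats it: P:10>8 R:11>1)
P1→{B,D} P2→{P,R}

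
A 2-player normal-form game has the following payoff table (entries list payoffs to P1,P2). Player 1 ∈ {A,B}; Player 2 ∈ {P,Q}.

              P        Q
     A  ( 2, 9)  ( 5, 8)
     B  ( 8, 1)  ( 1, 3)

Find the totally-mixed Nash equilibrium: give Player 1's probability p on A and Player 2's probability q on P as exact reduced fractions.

(p,q) = (2/3, 2/5)

P1 indiff ⇒ q·2+(1-q)·5 = q·8+(1-q)·1 ⇒ q(-6) = (1-q)(-4) ⇒ q = 2/5
P2 indiff ⇒ p·9+(1-p)·1 = p·8+(1-p)·3 ⇒ p(1) = (1-p)(2) ⇒ p = 2/3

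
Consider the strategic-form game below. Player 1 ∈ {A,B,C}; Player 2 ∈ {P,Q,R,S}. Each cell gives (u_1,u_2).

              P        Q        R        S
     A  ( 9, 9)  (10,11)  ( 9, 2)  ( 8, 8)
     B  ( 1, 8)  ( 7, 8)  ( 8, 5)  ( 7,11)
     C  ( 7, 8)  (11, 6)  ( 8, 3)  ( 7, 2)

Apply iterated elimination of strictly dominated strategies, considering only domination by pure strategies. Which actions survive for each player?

P1 drop B (A beats it: P:9>1 Q:10>7 R:9>8 S:8>7)
P2 drop R (P beats it: A:9>2 C:8>3)
P2 drop S (P beats it: A:9>8 C:8>2)
P1→{A,C} P2→{P,Q}

Survivors P1:{A,C} P2:{P,Q}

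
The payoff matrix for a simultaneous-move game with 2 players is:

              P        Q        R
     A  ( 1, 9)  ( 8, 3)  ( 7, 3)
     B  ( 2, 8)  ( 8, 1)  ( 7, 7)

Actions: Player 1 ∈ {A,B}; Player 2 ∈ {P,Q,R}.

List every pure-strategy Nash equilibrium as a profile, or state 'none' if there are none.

(A,P): not NE [P1→B gives 2>1]
(A,Q): not NE [P2→P gives 9>3]
(A,R): not NE [P2→P gives 9>3]
(B,P): NE
(B,Q): not NE [P2→P gives 8>1]
(B,R): not NE [P2→P gives 8>7]

Nash profiles: (B,P)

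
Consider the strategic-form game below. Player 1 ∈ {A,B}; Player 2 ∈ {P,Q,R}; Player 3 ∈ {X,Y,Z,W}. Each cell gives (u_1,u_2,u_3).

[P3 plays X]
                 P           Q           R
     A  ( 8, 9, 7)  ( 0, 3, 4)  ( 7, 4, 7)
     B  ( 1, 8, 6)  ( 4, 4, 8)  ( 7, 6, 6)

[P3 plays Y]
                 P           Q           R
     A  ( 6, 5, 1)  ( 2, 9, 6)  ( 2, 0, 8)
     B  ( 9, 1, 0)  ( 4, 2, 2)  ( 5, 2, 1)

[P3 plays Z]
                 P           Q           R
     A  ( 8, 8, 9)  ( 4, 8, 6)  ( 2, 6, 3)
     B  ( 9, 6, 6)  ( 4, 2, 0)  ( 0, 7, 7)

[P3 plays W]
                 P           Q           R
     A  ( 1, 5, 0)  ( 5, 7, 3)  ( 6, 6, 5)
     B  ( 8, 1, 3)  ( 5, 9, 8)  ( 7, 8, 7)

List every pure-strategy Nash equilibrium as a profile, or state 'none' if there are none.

(A,P,X): not NE [P3→Z gives 9>7]
(A,P,Y): not NE [P1→B gives 9>6; P2→Q gives 9>5; P3→Z gives 9>1]
(A,P,Z): not NE [P1→B gives 9>8]
(A,P,W): not NE [P1→B gives 8>1; P2→Q gives 7>5; P3→Z gives 9>0]
(A,Q,X): not NE [P1→B gives 4>0; P2→P gives 9>3; P3→Z gives 6>4]
(A,Q,Y): not NE [P1→B gives 4>2]
(A,Q,Z): NE
(A,Q,W): not NE [P3→Z gives 6>3]
(A,R,X): not NE [P2→P gives 9>4; P3→Y gives 8>7]
(A,R,Y): not NE [P1→B gives 5>2; P2→Q gives 9>0]
(A,R,Z): not NE [P2→Q gives 8>6; P3→Y gives 8>3]
(A,R,W): not NE [P1→B gives 7>6; P2→Q gives 7>6; P3→Y gives 8>5]
(B,P,X): not NE [P1→A gives 8>1]
(B,P,Y): not NE [P2→R gives 2>1; P3→Z gives 6>0]
(B,P,Z): not NE [P2→R gives 7>6]
(B,P,W): not NE [P2→Q gives 9>1; P3→Z gives 6>3]
(B,Q,X): not NE [P2→P gives 8>4]
(B,Q,Y): not NE [P3→W gives 8>2]
(B,Q,Z): not NE [P2→R gives 7>2; P3→W gives 8>0]
(B,Q,W): NE
(B,R,X): not NE [P2→P gives 8>6; P3→W gives 7>6]
(B,R,Y): not NE [P3→W gives 7>1]
(B,R,Z): not NE [P1→A gives 2>0]
(B,R,W): not NE [P2→Q gives 9>8]

PSNE = {(A,Q,Z), (B,Q,W)}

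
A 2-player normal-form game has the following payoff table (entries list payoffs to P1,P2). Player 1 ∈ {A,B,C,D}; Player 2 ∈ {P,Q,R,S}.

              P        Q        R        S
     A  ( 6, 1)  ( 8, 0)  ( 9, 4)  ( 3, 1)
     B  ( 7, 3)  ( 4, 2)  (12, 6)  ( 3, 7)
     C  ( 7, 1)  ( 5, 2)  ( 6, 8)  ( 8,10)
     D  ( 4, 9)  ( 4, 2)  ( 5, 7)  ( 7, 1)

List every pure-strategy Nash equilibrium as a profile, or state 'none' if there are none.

NE set: (C,S)

(A,P): not NE [P1→C gives 7>6; P2→R gives 4>1]
(A,Q): not NE [P2→R gives 4>0]
(A,R): not NE [P1→B gives 12>9]
(A,S): not NE [P1→C gives 8>3; P2→R gives 4>1]
(B,P): not NE [P2→S gives 7>3]
(B,Q): not NE [P1→A gives 8>4; P2→S gives 7>2]
(B,R): not NE [P2→S gives 7>6]
(B,S): not NE [P1→C gives 8>3]
(C,P): not NE [P2→S gives 10>1]
(C,Q): not NE [P1→A gives 8>5; P2→S gives 10>2]
(C,R): not NE [P1→B gives 12>6; P2→S gives 10>8]
(C,S): NE
(D,P): not NE [P1→C gives 7>4]
(D,Q): not NE [P1→A gives 8>4; P2→P gives 9>2]
(D,R): not NE [P1→B gives 12>5; P2→P gives 9>7]
(D,S): not NE [P1→C gives 8>7; P2→P gives 9>1]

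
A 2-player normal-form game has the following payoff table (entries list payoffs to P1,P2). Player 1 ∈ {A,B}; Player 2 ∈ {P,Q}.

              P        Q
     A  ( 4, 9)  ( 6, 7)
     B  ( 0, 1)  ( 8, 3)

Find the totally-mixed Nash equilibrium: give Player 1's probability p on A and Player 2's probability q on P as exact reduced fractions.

p=1/2, q=1/3

P1 indiff ⇒ q·4+(1-q)·6 = q·0+(1-q)·8 ⇒ q(4) = (1-q)(2) ⇒ q = 1/3
P2 indiff ⇒ p·9+(1-p)·1 = p·7+(1-p)·3 ⇒ p(2) = (1-p)(2) ⇒ p = 1/2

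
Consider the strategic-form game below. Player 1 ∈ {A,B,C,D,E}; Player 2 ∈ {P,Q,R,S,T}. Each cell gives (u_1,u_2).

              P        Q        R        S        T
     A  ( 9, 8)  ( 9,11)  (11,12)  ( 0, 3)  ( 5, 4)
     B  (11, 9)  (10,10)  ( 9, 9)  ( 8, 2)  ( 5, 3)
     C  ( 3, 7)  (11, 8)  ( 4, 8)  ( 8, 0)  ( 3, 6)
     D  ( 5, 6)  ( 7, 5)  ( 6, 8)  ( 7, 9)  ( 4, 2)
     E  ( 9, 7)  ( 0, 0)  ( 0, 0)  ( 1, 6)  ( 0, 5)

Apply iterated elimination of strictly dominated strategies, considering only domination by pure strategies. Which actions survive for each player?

Survivors P1:{A,B,C} P2:{Q,R}

P1 drop D (B beats it: P:11>5 Q:10>7 R:9>6 S:8>7 T:5>4)
P1 drop E (B beats it: P:11>9 Q:10>0 R:9>0 S:8>1 T:5>0)
P2 drop P (Q beats it: A:11>8 B:10>9 C:8>7)
P2 drop S (Q beats it: A:11>3 B:10>2 C:8>0)
P2 drop T (Q beats it: A:11>4 B:10>3 C:8>6)
P1→{A,B,C} P2→{Q,R}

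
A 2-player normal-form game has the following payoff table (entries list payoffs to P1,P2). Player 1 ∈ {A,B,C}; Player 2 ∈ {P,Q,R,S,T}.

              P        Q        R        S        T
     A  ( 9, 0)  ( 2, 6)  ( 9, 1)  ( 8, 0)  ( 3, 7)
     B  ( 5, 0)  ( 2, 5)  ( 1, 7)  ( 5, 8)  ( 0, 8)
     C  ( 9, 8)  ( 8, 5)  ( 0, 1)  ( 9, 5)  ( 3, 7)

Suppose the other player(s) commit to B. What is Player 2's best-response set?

BR_2 = {S,T}

u_2(P vs B) = 0
u_2(Q vs B) = 5
u_2(R vs B) = 7
u_2(S vs B) = 8
u_2(T vs B) = 8
max payoff 8 at {S,T}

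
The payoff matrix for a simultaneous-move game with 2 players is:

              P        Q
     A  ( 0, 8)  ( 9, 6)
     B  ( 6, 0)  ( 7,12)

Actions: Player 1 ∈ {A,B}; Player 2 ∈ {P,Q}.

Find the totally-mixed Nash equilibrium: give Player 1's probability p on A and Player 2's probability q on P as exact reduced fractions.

P1 indiff ⇒ q·0+(1-q)·9 = q·6+(1-q)·7 ⇒ q(-6) = (1-q)(-2) ⇒ q = 1/4
P2 indiff ⇒ p·8+(1-p)·0 = p·6+(1-p)·12 ⇒ p(2) = (1-p)(12) ⇒ p = 6/7

(p,q) = (6/7, 1/4)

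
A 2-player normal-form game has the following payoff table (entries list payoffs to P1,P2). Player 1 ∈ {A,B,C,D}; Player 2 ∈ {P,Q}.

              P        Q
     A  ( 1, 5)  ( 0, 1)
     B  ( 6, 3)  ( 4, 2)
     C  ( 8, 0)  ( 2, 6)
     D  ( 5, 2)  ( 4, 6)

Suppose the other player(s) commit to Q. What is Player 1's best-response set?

u_1(A vs Q) = 0
u_1(B vs Q) = 4
u_1(C vs Q) = 2
u_1(D vs Q) = 4
max payoff 4 at {B,D}

argmax u_1 = {B,D}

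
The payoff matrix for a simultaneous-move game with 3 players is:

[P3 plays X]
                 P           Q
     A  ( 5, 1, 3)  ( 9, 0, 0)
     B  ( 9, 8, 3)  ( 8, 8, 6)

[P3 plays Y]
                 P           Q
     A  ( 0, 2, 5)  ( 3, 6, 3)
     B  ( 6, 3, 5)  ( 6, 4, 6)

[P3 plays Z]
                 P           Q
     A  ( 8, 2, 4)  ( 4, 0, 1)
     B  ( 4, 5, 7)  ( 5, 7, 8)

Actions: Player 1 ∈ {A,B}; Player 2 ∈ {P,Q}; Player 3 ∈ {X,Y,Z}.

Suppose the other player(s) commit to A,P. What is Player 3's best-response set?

BR_3 = {Y}

u_3(X vs A,P) = 3
u_3(Y vs A,P) = 5
u_3(Z vs A,P) = 4
max payoff 5 at {Y}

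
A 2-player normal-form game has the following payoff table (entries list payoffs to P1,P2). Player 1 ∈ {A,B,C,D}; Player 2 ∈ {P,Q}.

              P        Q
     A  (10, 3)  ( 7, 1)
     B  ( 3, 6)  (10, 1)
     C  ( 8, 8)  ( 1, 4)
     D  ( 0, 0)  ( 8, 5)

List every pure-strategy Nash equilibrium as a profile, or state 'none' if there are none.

(A,P): NE
(A,Q): not NE [P1→B gives 10>7; P2→P gives 3>1]
(B,P): not NE [P1→A gives 10>3]
(B,Q): not NE [P2→P gives 6>1]
(C,P): not NE [P1→A gives 10>8]
(C,Q): not NE [P1→B gives 10>1; P2→P gives 8>4]
(D,P): not NE [P1→A gives 10>0; P2→Q gives 5>0]
(D,Q): not NE [P1→B gives 10>8]

PSNE = {(A,P)}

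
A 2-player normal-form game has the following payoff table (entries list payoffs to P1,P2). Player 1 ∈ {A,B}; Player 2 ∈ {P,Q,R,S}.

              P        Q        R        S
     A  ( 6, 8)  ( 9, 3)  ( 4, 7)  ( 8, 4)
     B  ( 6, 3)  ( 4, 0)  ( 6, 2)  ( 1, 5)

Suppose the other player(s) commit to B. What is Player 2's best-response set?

argmax u_2 = {S}

u_2(P vs B) = 3
u_2(Q vs B) = 0
u_2(R vs B) = 2
u_2(S vs B) = 5
max payoff 5 at {S}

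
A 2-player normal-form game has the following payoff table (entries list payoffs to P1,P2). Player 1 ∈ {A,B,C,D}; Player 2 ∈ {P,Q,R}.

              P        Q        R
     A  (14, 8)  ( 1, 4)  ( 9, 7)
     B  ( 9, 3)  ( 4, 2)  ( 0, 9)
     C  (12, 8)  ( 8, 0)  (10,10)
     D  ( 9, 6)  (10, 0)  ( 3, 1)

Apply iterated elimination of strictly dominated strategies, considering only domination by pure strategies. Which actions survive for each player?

P1 drop B (C beats it: P:12>9 Q:8>4 R:10>0)
P2 drop Q (P beats it: A:8>4 C:8>0 D:6>0)
P1 drop D (A beats it: P:14>9 R:9>3)
P1→{A,C} P2→{P,R}

Survivors P1:{A,C} P2:{P,R}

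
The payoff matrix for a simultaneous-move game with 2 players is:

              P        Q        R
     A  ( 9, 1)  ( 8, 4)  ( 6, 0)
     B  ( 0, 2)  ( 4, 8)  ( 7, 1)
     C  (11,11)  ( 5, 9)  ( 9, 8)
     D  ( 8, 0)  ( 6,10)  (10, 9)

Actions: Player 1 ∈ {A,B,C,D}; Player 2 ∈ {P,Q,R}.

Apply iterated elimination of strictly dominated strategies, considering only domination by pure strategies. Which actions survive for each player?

Remaining: P1:{A,C} P2:{P,Q}

P1 drop B (C beats it: P:11>0 Q:5>4 R:9>7)
P2 drop R (Q beats it: A:4>0 C:9>8 D:10>9)
P1 drop D (A beats it: P:9>8 Q:8>6)
P1→{A,C} P2→{P,Q}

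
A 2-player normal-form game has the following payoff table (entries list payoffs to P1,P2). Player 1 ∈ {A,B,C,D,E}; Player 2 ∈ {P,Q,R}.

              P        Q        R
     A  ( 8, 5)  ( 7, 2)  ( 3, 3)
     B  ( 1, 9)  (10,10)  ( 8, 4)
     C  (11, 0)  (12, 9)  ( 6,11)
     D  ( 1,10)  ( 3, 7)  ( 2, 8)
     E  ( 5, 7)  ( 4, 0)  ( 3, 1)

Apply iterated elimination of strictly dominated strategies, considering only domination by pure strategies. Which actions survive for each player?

Survivors P1:{B,C} P2:{Q,R}

P1 drop A (C beats it: P:11>8 Q:12>7 R:6>3)
P1 drop D (C beats it: P:11>1 Q:12>3 R:6>2)
P1 drop E (C beats it: P:11>5 Q:12>4 R:6>3)
P2 drop P (Q beats it: B:10>9 C:9>0)
P1→{B,C} P2→{Q,R}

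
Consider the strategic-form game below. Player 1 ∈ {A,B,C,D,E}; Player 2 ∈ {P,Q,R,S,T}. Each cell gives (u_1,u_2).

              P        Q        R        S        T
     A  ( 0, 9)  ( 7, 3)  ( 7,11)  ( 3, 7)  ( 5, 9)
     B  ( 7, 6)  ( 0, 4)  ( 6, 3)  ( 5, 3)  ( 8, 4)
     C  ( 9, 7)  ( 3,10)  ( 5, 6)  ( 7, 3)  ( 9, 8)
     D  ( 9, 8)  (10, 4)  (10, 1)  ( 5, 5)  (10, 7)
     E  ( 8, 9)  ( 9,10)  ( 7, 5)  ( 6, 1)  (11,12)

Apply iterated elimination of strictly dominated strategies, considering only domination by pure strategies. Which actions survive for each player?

IESDS → P1:{C,D,E} P2:{P,Q,T}

P1 drop A (D beats it: P:9>0 Q:10>7 R:10>7 S:5>3 T:10>5)
P1 drop B (E beats it: P:8>7 Q:9>0 R:7>6 S:6>5 T:11>8)
P2 drop R (P beats it: C:7>6 D:8>1 E:9>5)
P2 drop S (P beats it: C:7>3 D:8>5 E:9>1)
P1→{C,D,E} P2→{P,Q,T}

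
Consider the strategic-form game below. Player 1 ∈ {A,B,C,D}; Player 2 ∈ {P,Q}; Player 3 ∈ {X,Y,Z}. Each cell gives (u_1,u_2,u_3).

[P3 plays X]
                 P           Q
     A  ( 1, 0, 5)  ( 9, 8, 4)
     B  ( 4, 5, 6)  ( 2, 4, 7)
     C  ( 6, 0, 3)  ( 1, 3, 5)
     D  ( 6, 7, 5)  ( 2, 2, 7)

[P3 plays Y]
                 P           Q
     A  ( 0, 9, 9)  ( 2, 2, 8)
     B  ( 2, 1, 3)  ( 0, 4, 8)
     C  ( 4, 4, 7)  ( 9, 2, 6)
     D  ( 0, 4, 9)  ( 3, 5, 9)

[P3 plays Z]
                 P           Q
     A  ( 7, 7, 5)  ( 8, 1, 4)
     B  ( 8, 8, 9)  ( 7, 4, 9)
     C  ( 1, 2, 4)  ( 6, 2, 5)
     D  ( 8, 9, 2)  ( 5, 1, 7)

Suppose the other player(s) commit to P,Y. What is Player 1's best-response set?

argmax u_1 = {C}

u_1(A vs P,Y) = 0
u_1(B vs P,Y) = 2
u_1(C vs P,Y) = 4
u_1(D vs P,Y) = 0
max payoff 4 at {C}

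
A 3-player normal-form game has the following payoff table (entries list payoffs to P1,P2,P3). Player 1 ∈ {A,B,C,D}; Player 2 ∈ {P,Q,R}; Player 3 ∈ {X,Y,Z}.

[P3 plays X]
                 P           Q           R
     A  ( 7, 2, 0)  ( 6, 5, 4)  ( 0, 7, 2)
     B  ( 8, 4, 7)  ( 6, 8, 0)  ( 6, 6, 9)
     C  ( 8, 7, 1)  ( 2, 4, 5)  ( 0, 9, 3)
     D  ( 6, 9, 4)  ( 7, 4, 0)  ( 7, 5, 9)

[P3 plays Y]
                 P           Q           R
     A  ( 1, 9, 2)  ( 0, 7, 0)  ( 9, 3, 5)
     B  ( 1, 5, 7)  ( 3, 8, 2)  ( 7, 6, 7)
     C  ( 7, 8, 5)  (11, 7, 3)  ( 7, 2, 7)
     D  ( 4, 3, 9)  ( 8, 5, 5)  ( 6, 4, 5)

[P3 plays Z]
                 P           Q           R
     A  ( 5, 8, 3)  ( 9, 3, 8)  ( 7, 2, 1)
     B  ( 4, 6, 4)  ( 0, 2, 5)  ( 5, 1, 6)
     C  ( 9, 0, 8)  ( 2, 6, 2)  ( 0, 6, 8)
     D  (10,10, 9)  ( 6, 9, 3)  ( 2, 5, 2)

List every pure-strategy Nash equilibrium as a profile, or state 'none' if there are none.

(A,P,X): not NE [P1→C gives 8>7; P2→R gives 7>2; P3→Z gives 3>0]
(A,P,Y): not NE [P1→C gives 7>1; P3→Z gives 3>2]
(A,P,Z): not NE [P1→D gives 10>5]
(A,Q,X): not NE [P1→D gives 7>6; P2→R gives 7>5; P3→Z gives 8>4]
(A,Q,Y): not NE [P1→C gives 11>0; P2→P gives 9>7; P3→Z gives 8>0]
(A,Q,Z): not NE [P2→P gives 8>3]
(A,R,X): not NE [P1→D gives 7>0; P3→Y gives 5>2]
(A,R,Y): not NE [P2→P gives 9>3]
(A,R,Z): not NE [P2→P gives 8>2; P3→Y gives 5>1]
(B,P,X): not NE [P2→Q gives 8>4]
(B,P,Y): not NE [P1→C gives 7>1; P2→Q gives 8>5]
(B,P,Z): not NE [P1→D gives 10>4; P3→Y gives 7>4]
(B,Q,X): not NE [P1→D gives 7>6; P3→Z gives 5>0]
(B,Q,Y): not NE [P1→C gives 11>3; P3→Z gives 5>2]
(B,Q,Z): not NE [P1→A gives 9>0; P2→P gives 6>2]
(B,R,X): not NE [P1→D gives 7>6; P2→Q gives 8>6]
(B,R,Y): not NE [P1→A gives 9>7; P2→Q gives 8>6; P3→X gives 9>7]
(B,R,Z): not NE [P1→A gives 7>5; P2→P gives 6>1; P3→X gives 9>6]
(C,P,X): not NE [P2→R gives 9>7; P3→Z gives 8>1]
(C,P,Y): not NE [P3→Z gives 8>5]
(C,P,Z): not NE [P1→D gives 10>9; P2→R gives 6>0]
(C,Q,X): not NE [P1→D gives 7>2; P2→R gives 9>4]
(C,Q,Y): not NE [P2→P gives 8>7; P3→X gives 5>3]
(C,Q,Z): not NE [P1→A gives 9>2; P3→X gives 5>2]
(C,R,X): not NE [P1→D gives 7>0; P3→Z gives 8>3]
(C,R,Y): not NE [P1→A gives 9>7; P2→P gives 8>2; P3→Z gives 8>7]
(C,R,Z): not NE [P1→A gives 7>0]
(D,P,X): not NE [P1→C gives 8>6; P3→Z gives 9>4]
(D,P,Y): not NE [P1→C gives 7>4; P2→Q gives 5>3]
(D,P,Z): NE
(D,Q,X): not NE [P2→P gives 9>4; P3→Y gives 5>0]
(D,Q,Y): not NE [P1→C gives 11>8]
(D,Q,Z): not NE [P1→A gives 9>6; P2→P gives 10>9; P3→Y gives 5>3]
(D,R,X): not NE [P2→P gives 9>5]
(D,R,Y): not NE [P1→A gives 9>6; P2→Q gives 5>4; P3→X gives 9>5]
(D,R,Z): not NE [P1→A gives 7>2; P2→P gives 10>5; P3→X gives 9>2]

NE set: (D,P,Z)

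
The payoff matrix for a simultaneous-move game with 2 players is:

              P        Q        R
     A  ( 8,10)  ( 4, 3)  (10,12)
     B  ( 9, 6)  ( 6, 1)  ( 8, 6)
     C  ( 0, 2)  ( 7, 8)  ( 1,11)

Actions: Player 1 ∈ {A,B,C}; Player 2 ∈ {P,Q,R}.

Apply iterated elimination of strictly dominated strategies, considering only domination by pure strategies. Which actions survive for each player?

P2 drop Q (R beats it: A:12>3 B:6>1 C:11>8)
P1 drop C (A beats it: P:8>0 R:10>1)
P1→{A,B} P2→{P,R}

IESDS → P1:{A,B} P2:{P,R}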